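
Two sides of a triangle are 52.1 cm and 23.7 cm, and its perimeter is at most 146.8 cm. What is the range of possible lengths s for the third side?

Triangle inequality alone gives 28.4 < s < 75.8.
The perimeter condition gives s ≤ 146.8 − 52.1 − 23.7 = 71.0.
Intersecting the two: 28.4 < s ≤ 71.0.

28.4 < s ≤ 71.0 cm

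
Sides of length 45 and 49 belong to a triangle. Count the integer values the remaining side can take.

The third side lies in the open interval (4, 94).
Integers from 5 to 93 inclusive: 93 − 5 + 1 = 89.

89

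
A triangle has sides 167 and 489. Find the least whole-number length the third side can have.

323

The third side must be strictly greater than |167 − 489| = 322.
The smallest integer above 322 is 323.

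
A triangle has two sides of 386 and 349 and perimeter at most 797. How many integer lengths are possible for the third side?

25

Triangle inequality: 37 < x < 735. Perimeter ≤ 797 gives x ≤ 797 − 386 − 349 = 62.
So 37 < x ≤ 62; integers 38 through 62: 25 values.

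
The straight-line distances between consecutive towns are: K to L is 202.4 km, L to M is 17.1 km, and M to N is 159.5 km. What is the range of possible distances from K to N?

The maximum is all hops collinear in one direction: 202.4 + 17.1 + 159.5 = 379.0.
The longest hop is 202.4; the others sum to 176.6. Folding the others back against it leaves at least 202.4 − 176.6 = 25.8.

25.8 ≤ KN ≤ 379.0 km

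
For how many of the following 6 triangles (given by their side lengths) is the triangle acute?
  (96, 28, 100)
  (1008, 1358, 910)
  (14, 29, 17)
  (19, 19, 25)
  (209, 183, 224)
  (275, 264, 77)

2

(96,28,100): 28²+96² = 10000 = 100² → right
(1008,1358,910): 910²+1008² = 1844164 = 1358² → right
(14,29,17): 14²+17² = 485 < 841 = 29² → obtuse
(19,19,25): 19²+19² = 722 > 625 = 25² → acute
(209,183,224): 183²+209² = 77170 > 50176 = 224² → acute
(275,264,77): 77²+264² = 75625 = 275² → right
2 of the 6 are acute.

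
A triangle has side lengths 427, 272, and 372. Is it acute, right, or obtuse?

Compare the square of the longest side to the sum of squares of the other two: 272² + 372² = 212368 > 182329 = 427².

acute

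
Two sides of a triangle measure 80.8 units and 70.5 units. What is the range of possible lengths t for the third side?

10.3 < t < 151.3 (units)

By the triangle inequality, t must be less than 80.8 + 70.5 = 151.3 and greater than |80.8 − 70.5| = 10.3.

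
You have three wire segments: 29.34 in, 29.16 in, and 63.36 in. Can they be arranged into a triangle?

No

The longest side is 63.36, but the other two sum to only 58.50.
58.50 < 63.36, so the triangle inequality fails.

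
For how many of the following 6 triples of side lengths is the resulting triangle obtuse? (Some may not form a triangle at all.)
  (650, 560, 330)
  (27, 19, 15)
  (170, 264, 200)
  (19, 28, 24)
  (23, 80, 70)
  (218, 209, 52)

4

(650,560,330): 330²+560² = 422500 = 650² → right
(27,19,15): 15²+19² = 586 < 729 = 27² → obtuse
(170,264,200): 170²+200² = 68900 < 69696 = 264² → obtuse
(19,28,24): 19²+24² = 937 > 784 = 28² → acute
(23,80,70): 23²+70² = 5429 < 6400 = 80² → obtuse
(218,209,52): 52²+209² = 46385 < 47524 = 218² → obtuse
4 of the 6 are obtuse.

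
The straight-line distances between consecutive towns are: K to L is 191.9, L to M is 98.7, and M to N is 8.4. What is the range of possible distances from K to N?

The maximum is all hops collinear in one direction: 191.9 + 98.7 + 8.4 = 299.0.
The longest hop is 191.9; the others sum to 107.1. Folding the others back against it leaves at least 191.9 − 107.1 = 84.8.

84.8 ≤ KN ≤ 299.0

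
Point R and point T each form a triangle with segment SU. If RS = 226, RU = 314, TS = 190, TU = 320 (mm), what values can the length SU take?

From triangle RSU: |226 − 314| < SU < 226 + 314, i.e. 88 < SU < 540.
From triangle TSU: 130 < SU < 510.
Both must hold, so SU lies in the intersection.

130 < SU < 510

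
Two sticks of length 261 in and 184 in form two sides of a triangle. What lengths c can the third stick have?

77 < c < 445

By the triangle inequality, c must be less than 261 + 184 = 445 and greater than |261 − 184| = 77.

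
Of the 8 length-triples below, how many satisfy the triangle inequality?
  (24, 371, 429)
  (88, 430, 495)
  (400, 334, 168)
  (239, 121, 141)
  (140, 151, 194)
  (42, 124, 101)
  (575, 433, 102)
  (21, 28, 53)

(24,371,429): 24+371 ≤ 429 → not valid
(88,430,495): 88+430 > 495 → valid
(168,334,400): 168+334 > 400 → valid
(121,141,239): 121+141 > 239 → valid
(140,151,194): 140+151 > 194 → valid
(42,101,124): 42+101 > 124 → valid
(102,433,575): 102+433 ≤ 575 → not valid
(21,28,53): 21+28 ≤ 53 → not valid
5 of the 8 triples form a triangle.

5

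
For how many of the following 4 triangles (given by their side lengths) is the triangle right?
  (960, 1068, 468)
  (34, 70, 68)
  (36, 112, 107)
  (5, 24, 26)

(960,1068,468): 468²+960² = 1140624 = 1068² → right
(34,70,68): 34²+68² = 5780 > 4900 = 70² → acute
(36,112,107): 36²+107² = 12745 > 12544 = 112² → acute
(5,24,26): 5²+24² = 601 < 676 = 26² → obtuse
1 of the 4 is right.

1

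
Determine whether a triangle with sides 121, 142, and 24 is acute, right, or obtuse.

Compare the square of the longest side to the sum of squares of the other two: 24² + 121² = 15217 < 20164 = 142².

obtuse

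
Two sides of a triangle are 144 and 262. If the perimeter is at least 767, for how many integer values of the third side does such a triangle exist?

Triangle inequality: 118 < x < 406. Perimeter ≥ 767 gives x ≥ 767 − 144 − 262 = 361.
So 361 ≤ x < 406; integers 361 through 405: 45 values.

45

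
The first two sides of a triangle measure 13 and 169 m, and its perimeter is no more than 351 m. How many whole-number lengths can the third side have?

13

Triangle inequality: 156 < x < 182. Perimeter ≤ 351 gives x ≤ 351 − 13 − 169 = 169.
So 156 < x ≤ 169; integers 157 through 169: 13 values.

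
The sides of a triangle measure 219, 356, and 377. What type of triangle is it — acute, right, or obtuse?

Compare the square of the longest side to the sum of squares of the other two: 219² + 356² = 174697 > 142129 = 377².

acute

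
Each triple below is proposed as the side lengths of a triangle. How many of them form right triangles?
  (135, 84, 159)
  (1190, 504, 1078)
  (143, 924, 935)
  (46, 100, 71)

3

(135,84,159): 84²+135² = 25281 = 159² → right
(1190,504,1078): 504²+1078² = 1416100 = 1190² → right
(143,924,935): 143²+924² = 874225 = 935² → right
(46,100,71): 46²+71² = 7157 < 10000 = 100² → obtuse
3 of the 4 are right.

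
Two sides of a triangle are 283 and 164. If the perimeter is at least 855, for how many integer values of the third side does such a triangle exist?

39

Triangle inequality: 119 < x < 447. Perimeter ≥ 855 gives x ≥ 855 − 283 − 164 = 408.
So 408 ≤ x < 447; integers 408 through 446: 39 values.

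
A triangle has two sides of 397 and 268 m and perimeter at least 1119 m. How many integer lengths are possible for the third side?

Triangle inequality: 129 < x < 665. Perimeter ≥ 1119 gives x ≥ 1119 − 397 − 268 = 454.
So 454 ≤ x < 665; integers 454 through 664: 211 values.

211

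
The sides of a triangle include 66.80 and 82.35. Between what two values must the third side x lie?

15.55 < x < 149.15

By the triangle inequality, x must be less than 66.80 + 82.35 = 149.15 and greater than |66.80 − 82.35| = 15.55.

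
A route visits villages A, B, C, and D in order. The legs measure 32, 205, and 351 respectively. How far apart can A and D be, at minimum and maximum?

114 ≤ AD ≤ 588

The maximum is all hops collinear in one direction: 32 + 205 + 351 = 588.
The longest hop is 351; the others sum to 237. Folding the others back against it leaves at least 351 − 237 = 114.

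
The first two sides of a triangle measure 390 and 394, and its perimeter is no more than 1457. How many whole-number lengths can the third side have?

669

Triangle inequality: 4 < x < 784. Perimeter ≤ 1457 gives x ≤ 1457 − 390 − 394 = 673.
So 4 < x ≤ 673; integers 5 through 673: 669 values.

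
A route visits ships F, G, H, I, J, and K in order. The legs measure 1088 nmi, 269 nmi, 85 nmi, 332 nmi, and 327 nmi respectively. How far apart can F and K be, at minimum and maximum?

75 ≤ FK ≤ 2101 nmi

The maximum is all hops collinear in one direction: 1088 + 269 + 85 + 332 + 327 = 2101.
The longest hop is 1088; the others sum to 1013. Folding the others back against it leaves at least 1088 − 1013 = 75.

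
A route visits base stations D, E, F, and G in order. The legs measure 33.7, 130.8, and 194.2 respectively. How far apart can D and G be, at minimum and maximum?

The maximum is all hops collinear in one direction: 33.7 + 130.8 + 194.2 = 358.7.
The longest hop is 194.2; the others sum to 164.5. Folding the others back against it leaves at least 194.2 − 164.5 = 29.7.

29.7 ≤ DG ≤ 358.7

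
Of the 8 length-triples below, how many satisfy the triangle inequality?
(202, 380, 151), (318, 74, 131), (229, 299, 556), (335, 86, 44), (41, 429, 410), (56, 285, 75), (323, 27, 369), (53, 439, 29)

(151,202,380): 151+202 ≤ 380 → not valid
(74,131,318): 74+131 ≤ 318 → not valid
(229,299,556): 229+299 ≤ 556 → not valid
(44,86,335): 44+86 ≤ 335 → not valid
(41,410,429): 41+410 > 429 → valid
(56,75,285): 56+75 ≤ 285 → not valid
(27,323,369): 27+323 ≤ 369 → not valid
(29,53,439): 29+53 ≤ 439 → not valid
1 of the 8 triples forms a triangle.

1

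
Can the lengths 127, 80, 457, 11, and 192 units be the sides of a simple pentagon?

For a pentagon, each side must be shorter than the sum of the others.
Here the longest side is 457, but the remaining 4 sides sum to only 410.

No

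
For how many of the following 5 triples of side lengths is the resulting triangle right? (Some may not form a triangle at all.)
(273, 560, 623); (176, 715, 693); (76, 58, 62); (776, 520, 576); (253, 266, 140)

(273,560,623): 273²+560² = 388129 = 623² → right
(176,715,693): 176²+693² = 511225 = 715² → right
(76,58,62): 58²+62² = 7208 > 5776 = 76² → acute
(776,520,576): 520²+576² = 602176 = 776² → right
(253,266,140): 140²+253² = 83609 > 70756 = 266² → acute
3 of the 5 are right.

3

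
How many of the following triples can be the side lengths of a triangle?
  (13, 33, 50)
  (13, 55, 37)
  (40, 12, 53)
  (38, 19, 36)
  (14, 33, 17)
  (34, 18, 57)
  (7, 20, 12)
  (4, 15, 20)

1

(13,33,50): 13+33 ≤ 50 → not valid
(13,37,55): 13+37 ≤ 55 → not valid
(12,40,53): 12+40 ≤ 53 → not valid
(19,36,38): 19+36 > 38 → valid
(14,17,33): 14+17 ≤ 33 → not valid
(18,34,57): 18+34 ≤ 57 → not valid
(7,12,20): 7+12 ≤ 20 → not valid
(4,15,20): 4+15 ≤ 20 → not valid
1 of the 8 triples forms a triangle.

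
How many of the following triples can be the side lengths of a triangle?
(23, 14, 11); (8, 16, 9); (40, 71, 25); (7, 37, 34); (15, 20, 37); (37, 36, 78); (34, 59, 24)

3

(11,14,23): 11+14 > 23 → valid
(8,9,16): 8+9 > 16 → valid
(25,40,71): 25+40 ≤ 71 → not valid
(7,34,37): 7+34 > 37 → valid
(15,20,37): 15+20 ≤ 37 → not valid
(36,37,78): 36+37 ≤ 78 → not valid
(24,34,59): 24+34 ≤ 59 → not valid
3 of the 7 triples form a triangle.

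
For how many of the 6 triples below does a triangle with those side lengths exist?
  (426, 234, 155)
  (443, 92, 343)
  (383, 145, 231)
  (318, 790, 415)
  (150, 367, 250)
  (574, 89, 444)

(155,234,426): 155+234 ≤ 426 → not valid
(92,343,443): 92+343 ≤ 443 → not valid
(145,231,383): 145+231 ≤ 383 → not valid
(318,415,790): 318+415 ≤ 790 → not valid
(150,250,367): 150+250 > 367 → valid
(89,444,574): 89+444 ≤ 574 → not valid
1 of the 6 triples forms a triangle.

1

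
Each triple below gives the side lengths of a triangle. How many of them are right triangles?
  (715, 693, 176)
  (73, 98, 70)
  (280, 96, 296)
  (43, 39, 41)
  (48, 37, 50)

2

(715,693,176): 176²+693² = 511225 = 715² → right
(73,98,70): 70²+73² = 10229 > 9604 = 98² → acute
(280,96,296): 96²+280² = 87616 = 296² → right
(43,39,41): 39²+41² = 3202 > 1849 = 43² → acute
(48,37,50): 37²+48² = 3673 > 2500 = 50² → acute
2 of the 5 are right.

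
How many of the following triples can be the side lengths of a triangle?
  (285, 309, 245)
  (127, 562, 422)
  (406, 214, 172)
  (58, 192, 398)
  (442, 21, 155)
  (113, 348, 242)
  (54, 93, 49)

(245,285,309): 245+285 > 309 → valid
(127,422,562): 127+422 ≤ 562 → not valid
(172,214,406): 172+214 ≤ 406 → not valid
(58,192,398): 58+192 ≤ 398 → not valid
(21,155,442): 21+155 ≤ 442 → not valid
(113,242,348): 113+242 > 348 → valid
(49,54,93): 49+54 > 93 → valid
3 of the 7 triples form a triangle.

3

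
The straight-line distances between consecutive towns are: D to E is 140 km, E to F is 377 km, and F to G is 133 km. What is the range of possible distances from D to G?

104 ≤ DG ≤ 650 km

The maximum is all hops collinear in one direction: 140 + 377 + 133 = 650.
The longest hop is 377; the others sum to 273. Folding the others back against it leaves at least 377 − 273 = 104.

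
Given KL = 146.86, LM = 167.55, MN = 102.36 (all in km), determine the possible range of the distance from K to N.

The maximum is all hops collinear in one direction: 146.86 + 167.55 + 102.36 = 416.77.
The longest hop is 167.55; the others sum to 249.22. Since 167.55 ≤ 249.22, the path can fold back on itself completely, so the minimum distance is 0.

0 ≤ KN ≤ 416.77 km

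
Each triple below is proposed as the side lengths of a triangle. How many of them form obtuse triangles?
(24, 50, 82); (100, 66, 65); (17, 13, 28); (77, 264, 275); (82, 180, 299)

2

(24,50,82): 24+50 ≤ 82, not a triangle
(100,66,65): 65²+66² = 8581 < 10000 = 100² → obtuse
(17,13,28): 13²+17² = 458 < 784 = 28² → obtuse
(77,264,275): 77²+264² = 75625 = 275² → right
(82,180,299): 82+180 ≤ 299, not a triangle
2 of the 5 are obtuse.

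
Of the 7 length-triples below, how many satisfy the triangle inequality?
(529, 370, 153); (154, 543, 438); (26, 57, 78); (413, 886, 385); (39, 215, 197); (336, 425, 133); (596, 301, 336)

5

(153,370,529): 153+370 ≤ 529 → not valid
(154,438,543): 154+438 > 543 → valid
(26,57,78): 26+57 > 78 → valid
(385,413,886): 385+413 ≤ 886 → not valid
(39,197,215): 39+197 > 215 → valid
(133,336,425): 133+336 > 425 → valid
(301,336,596): 301+336 > 596 → valid
5 of the 7 triples form a triangle.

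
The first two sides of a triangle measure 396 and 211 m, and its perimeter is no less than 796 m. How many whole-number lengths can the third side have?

Triangle inequality: 185 < x < 607. Perimeter ≥ 796 gives x ≥ 796 − 396 − 211 = 189.
So 189 ≤ x < 607; integers 189 through 606: 418 values.

418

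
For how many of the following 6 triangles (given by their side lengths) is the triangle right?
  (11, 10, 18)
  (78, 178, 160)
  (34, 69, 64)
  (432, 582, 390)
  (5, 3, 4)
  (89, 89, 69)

3

(11,10,18): 10²+11² = 221 < 324 = 18² → obtuse
(78,178,160): 78²+160² = 31684 = 178² → right
(34,69,64): 34²+64² = 5252 > 4761 = 69² → acute
(432,582,390): 390²+432² = 338724 = 582² → right
(5,3,4): 3²+4² = 25 = 5² → right
(89,89,69): 69²+89² = 12682 > 7921 = 89² → acute
3 of the 6 are right.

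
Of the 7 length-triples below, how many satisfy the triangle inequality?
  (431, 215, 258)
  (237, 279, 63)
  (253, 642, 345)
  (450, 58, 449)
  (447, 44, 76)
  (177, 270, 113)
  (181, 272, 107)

5

(215,258,431): 215+258 > 431 → valid
(63,237,279): 63+237 > 279 → valid
(253,345,642): 253+345 ≤ 642 → not valid
(58,449,450): 58+449 > 450 → valid
(44,76,447): 44+76 ≤ 447 → not valid
(113,177,270): 113+177 > 270 → valid
(107,181,272): 107+181 > 272 → valid
5 of the 7 triples form a triangle.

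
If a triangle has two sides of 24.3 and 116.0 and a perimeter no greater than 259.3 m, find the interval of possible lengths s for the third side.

91.7 < s ≤ 119.0

Triangle inequality alone gives 91.7 < s < 140.3.
The perimeter condition gives s ≤ 259.3 − 24.3 − 116.0 = 119.0.
Intersecting the two: 91.7 < s ≤ 119.0.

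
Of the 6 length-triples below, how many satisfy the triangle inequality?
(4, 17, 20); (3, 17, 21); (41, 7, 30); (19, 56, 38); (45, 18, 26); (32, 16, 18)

3

(4,17,20): 4+17 > 20 → valid
(3,17,21): 3+17 ≤ 21 → not valid
(7,30,41): 7+30 ≤ 41 → not valid
(19,38,56): 19+38 > 56 → valid
(18,26,45): 18+26 ≤ 45 → not valid
(16,18,32): 16+18 > 32 → valid
3 of the 6 triples form a triangle.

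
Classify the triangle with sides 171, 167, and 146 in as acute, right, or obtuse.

Compare the square of the longest side to the sum of squares of the other two: 146² + 167² = 49205 > 29241 = 171².

acute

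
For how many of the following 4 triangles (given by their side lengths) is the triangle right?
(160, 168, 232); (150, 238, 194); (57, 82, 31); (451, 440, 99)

(160,168,232): 160²+168² = 53824 = 232² → right
(150,238,194): 150²+194² = 60136 > 56644 = 238² → acute
(57,82,31): 31²+57² = 4210 < 6724 = 82² → obtuse
(451,440,99): 99²+440² = 203401 = 451² → right
2 of the 4 are right.

2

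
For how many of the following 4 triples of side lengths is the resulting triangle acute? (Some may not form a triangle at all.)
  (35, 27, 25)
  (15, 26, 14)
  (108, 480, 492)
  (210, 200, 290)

1

(35,27,25): 25²+27² = 1354 > 1225 = 35² → acute
(15,26,14): 14²+15² = 421 < 676 = 26² → obtuse
(108,480,492): 108²+480² = 242064 = 492² → right
(210,200,290): 200²+210² = 84100 = 290² → right
1 of the 4 is acute.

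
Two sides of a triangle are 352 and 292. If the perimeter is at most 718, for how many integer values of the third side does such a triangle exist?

Triangle inequality: 60 < x < 644. Perimeter ≤ 718 gives x ≤ 718 − 352 − 292 = 74.
So 60 < x ≤ 74; integers 61 through 74: 14 values.

14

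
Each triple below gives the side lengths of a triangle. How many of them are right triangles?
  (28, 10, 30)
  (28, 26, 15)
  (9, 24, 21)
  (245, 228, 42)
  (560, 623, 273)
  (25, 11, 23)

1

(28,10,30): 10²+28² = 884 < 900 = 30² → obtuse
(28,26,15): 15²+26² = 901 > 784 = 28² → acute
(9,24,21): 9²+21² = 522 < 576 = 24² → obtuse
(245,228,42): 42²+228² = 53748 < 60025 = 245² → obtuse
(560,623,273): 273²+560² = 388129 = 623² → right
(25,11,23): 11²+23² = 650 > 625 = 25² → acute
1 of the 6 is right.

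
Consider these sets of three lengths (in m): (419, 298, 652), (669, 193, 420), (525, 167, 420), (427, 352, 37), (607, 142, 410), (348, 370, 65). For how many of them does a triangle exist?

3

(298,419,652): 298+419 > 652 → valid
(193,420,669): 193+420 ≤ 669 → not valid
(167,420,525): 167+420 > 525 → valid
(37,352,427): 37+352 ≤ 427 → not valid
(142,410,607): 142+410 ≤ 607 → not valid
(65,348,370): 65+348 > 370 → valid
3 of the 6 triples form a triangle.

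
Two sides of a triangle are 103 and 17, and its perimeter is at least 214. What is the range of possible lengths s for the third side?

Triangle inequality alone gives 86 < s < 120.
The perimeter condition gives s ≥ 214 − 103 − 17 = 94.
Intersecting the two: 94 ≤ s < 120.

94 ≤ s < 120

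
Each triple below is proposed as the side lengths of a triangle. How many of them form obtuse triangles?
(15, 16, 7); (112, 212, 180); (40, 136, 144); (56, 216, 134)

(15,16,7): 7²+15² = 274 > 256 = 16² → acute
(112,212,180): 112²+180² = 44944 = 212² → right
(40,136,144): 40²+136² = 20096 < 20736 = 144² → obtuse
(56,216,134): 56+134 ≤ 216, not a triangle
1 of the 4 is obtuse.

1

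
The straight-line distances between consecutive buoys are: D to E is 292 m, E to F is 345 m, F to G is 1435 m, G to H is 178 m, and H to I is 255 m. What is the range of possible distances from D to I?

365 ≤ DI ≤ 2505 m

The maximum is all hops collinear in one direction: 292 + 345 + 1435 + 178 + 255 = 2505.
The longest hop is 1435; the others sum to 1070. Folding the others back against it leaves at least 1435 − 1070 = 365.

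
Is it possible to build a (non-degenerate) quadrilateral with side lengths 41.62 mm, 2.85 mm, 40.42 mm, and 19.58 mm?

Yes

A quadrilateral exists iff every side is shorter than the sum of the others — equivalently, the longest side is less than the sum of the rest.
Longest side 41.62 < 62.85 (sum of the remaining 3), so yes.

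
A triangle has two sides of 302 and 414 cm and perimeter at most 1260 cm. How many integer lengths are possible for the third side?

Triangle inequality: 112 < x < 716. Perimeter ≤ 1260 gives x ≤ 1260 − 302 − 414 = 544.
So 112 < x ≤ 544; integers 113 through 544: 432 values.

432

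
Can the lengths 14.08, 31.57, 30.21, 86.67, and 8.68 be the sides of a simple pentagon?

No

For a pentagon, each side must be shorter than the sum of the others.
Here the longest side is 86.67, but the remaining 4 sides sum to only 84.54.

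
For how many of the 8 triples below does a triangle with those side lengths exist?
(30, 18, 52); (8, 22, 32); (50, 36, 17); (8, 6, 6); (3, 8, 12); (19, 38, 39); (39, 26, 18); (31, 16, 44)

(18,30,52): 18+30 ≤ 52 → not valid
(8,22,32): 8+22 ≤ 32 → not valid
(17,36,50): 17+36 > 50 → valid
(6,6,8): 6+6 > 8 → valid
(3,8,12): 3+8 ≤ 12 → not valid
(19,38,39): 19+38 > 39 → valid
(18,26,39): 18+26 > 39 → valid
(16,31,44): 16+31 > 44 → valid
5 of the 8 triples form a triangle.

5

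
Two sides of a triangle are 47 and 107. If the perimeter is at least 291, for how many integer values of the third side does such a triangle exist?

Triangle inequality: 60 < x < 154. Perimeter ≥ 291 gives x ≥ 291 − 47 − 107 = 137.
So 137 ≤ x < 154; integers 137 through 153: 17 values.

17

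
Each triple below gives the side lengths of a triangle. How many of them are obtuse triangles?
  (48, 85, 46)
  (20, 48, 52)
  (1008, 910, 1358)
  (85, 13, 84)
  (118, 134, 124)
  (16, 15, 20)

(48,85,46): 46²+48² = 4420 < 7225 = 85² → obtuse
(20,48,52): 20²+48² = 2704 = 52² → right
(1008,910,1358): 910²+1008² = 1844164 = 1358² → right
(85,13,84): 13²+84² = 7225 = 85² → right
(118,134,124): 118²+124² = 29300 > 17956 = 134² → acute
(16,15,20): 15²+16² = 481 > 400 = 20² → acute
1 of the 6 is obtuse.

1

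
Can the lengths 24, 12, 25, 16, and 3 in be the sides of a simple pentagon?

A pentagon exists iff every side is shorter than the sum of the others — equivalently, the longest side is less than the sum of the rest.
Longest side 25 < 55 (sum of the remaining 4), so yes.

Yes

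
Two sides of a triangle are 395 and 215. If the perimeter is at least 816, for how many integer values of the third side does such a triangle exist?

404

Triangle inequality: 180 < x < 610. Perimeter ≥ 816 gives x ≥ 816 − 395 − 215 = 206.
So 206 ≤ x < 610; integers 206 through 609: 404 values.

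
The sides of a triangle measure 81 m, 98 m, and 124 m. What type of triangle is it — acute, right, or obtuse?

Compare the square of the longest side to the sum of squares of the other two: 81² + 98² = 16165 > 15376 = 124².

acute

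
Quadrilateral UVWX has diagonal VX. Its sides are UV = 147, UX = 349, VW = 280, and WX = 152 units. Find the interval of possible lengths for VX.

202 < VX < 432

From triangle UVX: |147 − 349| < VX < 147 + 349, i.e. 202 < VX < 496.
From triangle WVX: 128 < VX < 432.
Both must hold, so VX lies in the intersection.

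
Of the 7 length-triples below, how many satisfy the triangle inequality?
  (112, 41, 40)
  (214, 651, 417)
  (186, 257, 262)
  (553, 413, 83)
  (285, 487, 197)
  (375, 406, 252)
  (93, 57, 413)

(40,41,112): 40+41 ≤ 112 → not valid
(214,417,651): 214+417 ≤ 651 → not valid
(186,257,262): 186+257 > 262 → valid
(83,413,553): 83+413 ≤ 553 → not valid
(197,285,487): 197+285 ≤ 487 → not valid
(252,375,406): 252+375 > 406 → valid
(57,93,413): 57+93 ≤ 413 → not valid
2 of the 7 triples form a triangle.

2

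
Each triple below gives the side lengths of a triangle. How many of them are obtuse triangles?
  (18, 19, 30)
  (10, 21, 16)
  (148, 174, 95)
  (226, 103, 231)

(18,19,30): 18²+19² = 685 < 900 = 30² → obtuse
(10,21,16): 10²+16² = 356 < 441 = 21² → obtuse
(148,174,95): 95²+148² = 30929 > 30276 = 174² → acute
(226,103,231): 103²+226² = 61685 > 53361 = 231² → acute
2 of the 4 are obtuse.

2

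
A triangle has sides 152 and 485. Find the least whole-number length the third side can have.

334

The third side must be strictly greater than |152 − 485| = 333.
The smallest integer above 333 is 334.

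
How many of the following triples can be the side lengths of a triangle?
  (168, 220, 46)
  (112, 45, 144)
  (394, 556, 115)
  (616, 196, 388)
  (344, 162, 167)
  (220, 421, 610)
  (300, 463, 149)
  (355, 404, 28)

(46,168,220): 46+168 ≤ 220 → not valid
(45,112,144): 45+112 > 144 → valid
(115,394,556): 115+394 ≤ 556 → not valid
(196,388,616): 196+388 ≤ 616 → not valid
(162,167,344): 162+167 ≤ 344 → not valid
(220,421,610): 220+421 > 610 → valid
(149,300,463): 149+300 ≤ 463 → not valid
(28,355,404): 28+355 ≤ 404 → not valid
2 of the 8 triples form a triangle.

2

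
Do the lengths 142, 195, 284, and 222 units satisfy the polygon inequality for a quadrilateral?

Yes

A quadrilateral exists iff every side is shorter than the sum of the others — equivalently, the longest side is less than the sum of the rest.
Longest side 284 < 559 (sum of the remaining 3), so yes.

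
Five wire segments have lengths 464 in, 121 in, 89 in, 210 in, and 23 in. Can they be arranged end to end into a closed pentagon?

For a pentagon, each side must be shorter than the sum of the others.
Here the longest side is 464, but the remaining 4 sides sum to only 443.

No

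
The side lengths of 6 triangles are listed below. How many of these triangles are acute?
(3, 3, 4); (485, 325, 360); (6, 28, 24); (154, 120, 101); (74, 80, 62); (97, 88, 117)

4

(3,3,4): 3²+3² = 18 > 16 = 4² → acute
(485,325,360): 325²+360² = 235225 = 485² → right
(6,28,24): 6²+24² = 612 < 784 = 28² → obtuse
(154,120,101): 101²+120² = 24601 > 23716 = 154² → acute
(74,80,62): 62²+74² = 9320 > 6400 = 80² → acute
(97,88,117): 88²+97² = 17153 > 13689 = 117² → acute
4 of the 6 are acute.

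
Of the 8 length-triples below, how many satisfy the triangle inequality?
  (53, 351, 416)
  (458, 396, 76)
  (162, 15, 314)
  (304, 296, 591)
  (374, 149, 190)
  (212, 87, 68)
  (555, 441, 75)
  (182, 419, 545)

(53,351,416): 53+351 ≤ 416 → not valid
(76,396,458): 76+396 > 458 → valid
(15,162,314): 15+162 ≤ 314 → not valid
(296,304,591): 296+304 > 591 → valid
(149,190,374): 149+190 ≤ 374 → not valid
(68,87,212): 68+87 ≤ 212 → not valid
(75,441,555): 75+441 ≤ 555 → not valid
(182,419,545): 182+419 > 545 → valid
3 of the 8 triples form a triangle.

3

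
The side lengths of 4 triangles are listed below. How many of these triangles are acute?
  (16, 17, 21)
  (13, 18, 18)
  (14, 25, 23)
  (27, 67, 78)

3

(16,17,21): 16²+17² = 545 > 441 = 21² → acute
(13,18,18): 13²+18² = 493 > 324 = 18² → acute
(14,25,23): 14²+23² = 725 > 625 = 25² → acute
(27,67,78): 27²+67² = 5218 < 6084 = 78² → obtuse
3 of the 4 are acute.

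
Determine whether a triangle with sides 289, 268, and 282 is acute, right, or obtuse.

acute

Compare the square of the longest side to the sum of squares of the other two: 268² + 282² = 151348 > 83521 = 289².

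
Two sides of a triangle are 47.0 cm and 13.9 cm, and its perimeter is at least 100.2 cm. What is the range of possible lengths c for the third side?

Triangle inequality alone gives 33.1 < c < 60.9.
The perimeter condition gives c ≥ 100.2 − 47.0 − 13.9 = 39.3.
Intersecting the two: 39.3 ≤ c < 60.9.

39.3 ≤ c < 60.9 cm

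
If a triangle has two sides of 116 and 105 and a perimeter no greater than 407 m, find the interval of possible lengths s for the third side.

11 < s ≤ 186

Triangle inequality alone gives 11 < s < 221.
The perimeter condition gives s ≤ 407 − 116 − 105 = 186.
Intersecting the two: 11 < s ≤ 186.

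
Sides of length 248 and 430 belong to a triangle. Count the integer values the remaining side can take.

The third side lies in the open interval (182, 678).
Integers from 183 to 677 inclusive: 677 − 183 + 1 = 495.

495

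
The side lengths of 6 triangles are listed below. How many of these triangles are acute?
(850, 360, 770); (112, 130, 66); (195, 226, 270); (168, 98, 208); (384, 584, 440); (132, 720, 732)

(850,360,770): 360²+770² = 722500 = 850² → right
(112,130,66): 66²+112² = 16900 = 130² → right
(195,226,270): 195²+226² = 89101 > 72900 = 270² → acute
(168,98,208): 98²+168² = 37828 < 43264 = 208² → obtuse
(384,584,440): 384²+440² = 341056 = 584² → right
(132,720,732): 132²+720² = 535824 = 732² → right
1 of the 6 is acute.

1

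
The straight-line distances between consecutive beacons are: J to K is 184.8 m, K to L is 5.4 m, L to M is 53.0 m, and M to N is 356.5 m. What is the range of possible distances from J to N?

The maximum is all hops collinear in one direction: 184.8 + 5.4 + 53.0 + 356.5 = 599.7.
The longest hop is 356.5; the others sum to 243.2. Folding the others back against it leaves at least 356.5 − 243.2 = 113.3.

113.3 ≤ JN ≤ 599.7 m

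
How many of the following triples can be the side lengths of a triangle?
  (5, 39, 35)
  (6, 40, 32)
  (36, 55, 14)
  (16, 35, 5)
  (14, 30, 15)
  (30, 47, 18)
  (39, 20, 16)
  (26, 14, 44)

(5,35,39): 5+35 > 39 → valid
(6,32,40): 6+32 ≤ 40 → not valid
(14,36,55): 14+36 ≤ 55 → not valid
(5,16,35): 5+16 ≤ 35 → not valid
(14,15,30): 14+15 ≤ 30 → not valid
(18,30,47): 18+30 > 47 → valid
(16,20,39): 16+20 ≤ 39 → not valid
(14,26,44): 14+26 ≤ 44 → not valid
2 of the 8 triples form a triangle.

2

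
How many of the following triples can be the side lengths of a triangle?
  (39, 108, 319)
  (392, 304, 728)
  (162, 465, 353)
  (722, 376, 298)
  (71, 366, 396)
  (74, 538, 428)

2

(39,108,319): 39+108 ≤ 319 → not valid
(304,392,728): 304+392 ≤ 728 → not valid
(162,353,465): 162+353 > 465 → valid
(298,376,722): 298+376 ≤ 722 → not valid
(71,366,396): 71+366 > 396 → valid
(74,428,538): 74+428 ≤ 538 → not valid
2 of the 6 triples form a triangle.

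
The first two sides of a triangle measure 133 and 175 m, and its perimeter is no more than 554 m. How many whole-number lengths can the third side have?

Triangle inequality: 42 < x < 308. Perimeter ≤ 554 gives x ≤ 554 − 133 − 175 = 246.
So 42 < x ≤ 246; integers 43 through 246: 204 values.

204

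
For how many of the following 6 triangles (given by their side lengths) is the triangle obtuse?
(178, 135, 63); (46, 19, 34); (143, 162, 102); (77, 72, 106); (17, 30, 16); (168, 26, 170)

(178,135,63): 63²+135² = 22194 < 31684 = 178² → obtuse
(46,19,34): 19²+34² = 1517 < 2116 = 46² → obtuse
(143,162,102): 102²+143² = 30853 > 26244 = 162² → acute
(77,72,106): 72²+77² = 11113 < 11236 = 106² → obtuse
(17,30,16): 16²+17² = 545 < 900 = 30² → obtuse
(168,26,170): 26²+168² = 28900 = 170² → right
4 of the 6 are obtuse.

4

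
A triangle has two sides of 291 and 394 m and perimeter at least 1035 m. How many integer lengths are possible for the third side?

335

Triangle inequality: 103 < x < 685. Perimeter ≥ 1035 gives x ≥ 1035 − 291 − 394 = 350.
So 350 ≤ x < 685; integers 350 through 684: 335 values.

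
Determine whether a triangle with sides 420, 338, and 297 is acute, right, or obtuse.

Compare the square of the longest side to the sum of squares of the other two: 297² + 338² = 202453 > 176400 = 420².

acute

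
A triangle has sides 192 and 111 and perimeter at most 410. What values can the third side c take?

Triangle inequality alone gives 81 < c < 303.
The perimeter condition gives c ≤ 410 − 192 − 111 = 107.
Intersecting the two: 81 < c ≤ 107.

81 < c ≤ 107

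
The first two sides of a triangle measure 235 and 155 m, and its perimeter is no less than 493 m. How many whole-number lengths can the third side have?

287

Triangle inequality: 80 < x < 390. Perimeter ≥ 493 gives x ≥ 493 − 235 − 155 = 103.
So 103 ≤ x < 390; integers 103 through 389: 287 values.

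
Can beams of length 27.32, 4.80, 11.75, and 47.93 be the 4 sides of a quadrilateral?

No

For a quadrilateral, each side must be shorter than the sum of the others.
Here the longest side is 47.93, but the remaining 3 sides sum to only 43.87.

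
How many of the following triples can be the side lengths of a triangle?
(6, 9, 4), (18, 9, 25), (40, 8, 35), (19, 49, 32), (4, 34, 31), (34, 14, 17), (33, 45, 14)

(4,6,9): 4+6 > 9 → valid
(9,18,25): 9+18 > 25 → valid
(8,35,40): 8+35 > 40 → valid
(19,32,49): 19+32 > 49 → valid
(4,31,34): 4+31 > 34 → valid
(14,17,34): 14+17 ≤ 34 → not valid
(14,33,45): 14+33 > 45 → valid
6 of the 7 triples form a triangle.

6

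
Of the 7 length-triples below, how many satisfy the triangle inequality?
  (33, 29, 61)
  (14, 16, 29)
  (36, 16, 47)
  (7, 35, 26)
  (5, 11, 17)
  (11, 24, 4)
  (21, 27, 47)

4

(29,33,61): 29+33 > 61 → valid
(14,16,29): 14+16 > 29 → valid
(16,36,47): 16+36 > 47 → valid
(7,26,35): 7+26 ≤ 35 → not valid
(5,11,17): 5+11 ≤ 17 → not valid
(4,11,24): 4+11 ≤ 24 → not valid
(21,27,47): 21+27 > 47 → valid
4 of the 7 triples form a triangle.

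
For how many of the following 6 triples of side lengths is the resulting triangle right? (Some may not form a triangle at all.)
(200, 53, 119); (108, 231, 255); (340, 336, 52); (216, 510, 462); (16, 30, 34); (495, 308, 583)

5

(200,53,119): 53+119 ≤ 200, not a triangle
(108,231,255): 108²+231² = 65025 = 255² → right
(340,336,52): 52²+336² = 115600 = 340² → right
(216,510,462): 216²+462² = 260100 = 510² → right
(16,30,34): 16²+30² = 1156 = 34² → right
(495,308,583): 308²+495² = 339889 = 583² → right
5 of the 6 are right.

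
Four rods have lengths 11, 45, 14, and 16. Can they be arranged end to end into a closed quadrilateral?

For a quadrilateral, each side must be shorter than the sum of the others.
Here the longest side is 45, but the remaining 3 sides sum to only 41.

No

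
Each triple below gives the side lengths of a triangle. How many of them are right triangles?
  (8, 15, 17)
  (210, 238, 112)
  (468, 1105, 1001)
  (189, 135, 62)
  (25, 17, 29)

3

(8,15,17): 8²+15² = 289 = 17² → right
(210,238,112): 112²+210² = 56644 = 238² → right
(468,1105,1001): 468²+1001² = 1221025 = 1105² → right
(189,135,62): 62²+135² = 22069 < 35721 = 189² → obtuse
(25,17,29): 17²+25² = 914 > 841 = 29² → acute
3 of the 5 are right.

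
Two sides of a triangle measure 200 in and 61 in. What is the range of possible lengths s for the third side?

By the triangle inequality, s must be less than 200 + 61 = 261 and greater than |200 − 61| = 139.

139 < s < 261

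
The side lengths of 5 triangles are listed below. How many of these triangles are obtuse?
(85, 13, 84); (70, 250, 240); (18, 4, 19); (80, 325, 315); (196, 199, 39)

1

(85,13,84): 13²+84² = 7225 = 85² → right
(70,250,240): 70²+240² = 62500 = 250² → right
(18,4,19): 4²+18² = 340 < 361 = 19² → obtuse
(80,325,315): 80²+315² = 105625 = 325² → right
(196,199,39): 39²+196² = 39937 > 39601 = 199² → acute
1 of the 5 is obtuse.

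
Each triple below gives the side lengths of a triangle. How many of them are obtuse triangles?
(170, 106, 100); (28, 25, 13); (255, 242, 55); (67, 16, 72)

3

(170,106,100): 100²+106² = 21236 < 28900 = 170² → obtuse
(28,25,13): 13²+25² = 794 > 784 = 28² → acute
(255,242,55): 55²+242² = 61589 < 65025 = 255² → obtuse
(67,16,72): 16²+67² = 4745 < 5184 = 72² → obtuse
3 of the 4 are obtuse.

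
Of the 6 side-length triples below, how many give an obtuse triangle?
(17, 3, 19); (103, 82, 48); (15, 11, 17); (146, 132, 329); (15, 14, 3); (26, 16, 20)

4

(17,3,19): 3²+17² = 298 < 361 = 19² → obtuse
(103,82,48): 48²+82² = 9028 < 10609 = 103² → obtuse
(15,11,17): 11²+15² = 346 > 289 = 17² → acute
(146,132,329): 132+146 ≤ 329, not a triangle
(15,14,3): 3²+14² = 205 < 225 = 15² → obtuse
(26,16,20): 16²+20² = 656 < 676 = 26² → obtuse
4 of the 6 are obtuse.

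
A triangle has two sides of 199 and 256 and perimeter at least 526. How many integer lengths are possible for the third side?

Triangle inequality: 57 < x < 455. Perimeter ≥ 526 gives x ≥ 526 − 199 − 256 = 71.
So 71 ≤ x < 455; integers 71 through 454: 384 values.

384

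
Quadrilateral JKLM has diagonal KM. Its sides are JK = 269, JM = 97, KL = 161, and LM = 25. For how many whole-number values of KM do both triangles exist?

From triangle JKM: 172 < KM < 366.
From triangle LKM: 136 < KM < 186.
Intersection: 172 < KM < 186, so integers 173 through 185: 13 values.

13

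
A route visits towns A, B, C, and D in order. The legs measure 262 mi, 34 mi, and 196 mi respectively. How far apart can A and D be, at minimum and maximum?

The maximum is all hops collinear in one direction: 262 + 34 + 196 = 492.
The longest hop is 262; the others sum to 230. Folding the others back against it leaves at least 262 − 230 = 32.

32 ≤ AD ≤ 492 mi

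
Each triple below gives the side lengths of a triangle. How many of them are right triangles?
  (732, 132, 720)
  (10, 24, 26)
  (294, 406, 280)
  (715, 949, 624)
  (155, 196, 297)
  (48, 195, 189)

(732,132,720): 132²+720² = 535824 = 732² → right
(10,24,26): 10²+24² = 676 = 26² → right
(294,406,280): 280²+294² = 164836 = 406² → right
(715,949,624): 624²+715² = 900601 = 949² → right
(155,196,297): 155²+196² = 62441 < 88209 = 297² → obtuse
(48,195,189): 48²+189² = 38025 = 195² → right
5 of the 6 are right.

5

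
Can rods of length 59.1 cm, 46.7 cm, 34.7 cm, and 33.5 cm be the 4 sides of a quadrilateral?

A quadrilateral exists iff every side is shorter than the sum of the others — equivalently, the longest side is less than the sum of the rest.
Longest side 59.1 < 114.9 (sum of the remaining 3), so yes.

Yes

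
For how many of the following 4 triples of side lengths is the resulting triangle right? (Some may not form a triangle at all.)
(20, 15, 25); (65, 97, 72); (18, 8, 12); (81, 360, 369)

(20,15,25): 15²+20² = 625 = 25² → right
(65,97,72): 65²+72² = 9409 = 97² → right
(18,8,12): 8²+12² = 208 < 324 = 18² → obtuse
(81,360,369): 81²+360² = 136161 = 369² → right
3 of the 4 are right.

3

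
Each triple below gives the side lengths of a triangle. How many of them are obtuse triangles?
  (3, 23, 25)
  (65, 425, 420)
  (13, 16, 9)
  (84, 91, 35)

(3,23,25): 3²+23² = 538 < 625 = 25² → obtuse
(65,425,420): 65²+420² = 180625 = 425² → right
(13,16,9): 9²+13² = 250 < 256 = 16² → obtuse
(84,91,35): 35²+84² = 8281 = 91² → right
2 of the 4 are obtuse.

2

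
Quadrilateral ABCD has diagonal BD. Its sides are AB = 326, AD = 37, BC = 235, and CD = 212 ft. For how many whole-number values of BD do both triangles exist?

From triangle ABD: 289 < BD < 363.
From triangle CBD: 23 < BD < 447.
Intersection: 289 < BD < 363, so integers 290 through 362: 73 values.

73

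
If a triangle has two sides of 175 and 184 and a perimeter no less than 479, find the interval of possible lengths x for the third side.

Triangle inequality alone gives 9 < x < 359.
The perimeter condition gives x ≥ 479 − 175 − 184 = 120.
Intersecting the two: 120 ≤ x < 359.

120 ≤ x < 359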